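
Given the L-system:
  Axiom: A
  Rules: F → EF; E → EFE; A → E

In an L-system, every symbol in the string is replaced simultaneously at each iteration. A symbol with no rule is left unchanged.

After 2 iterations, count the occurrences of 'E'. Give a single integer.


Step 0: A  (0 'E')
Step 1: E  (1 'E')
Step 2: EFE  (2 'E')

Answer: 2


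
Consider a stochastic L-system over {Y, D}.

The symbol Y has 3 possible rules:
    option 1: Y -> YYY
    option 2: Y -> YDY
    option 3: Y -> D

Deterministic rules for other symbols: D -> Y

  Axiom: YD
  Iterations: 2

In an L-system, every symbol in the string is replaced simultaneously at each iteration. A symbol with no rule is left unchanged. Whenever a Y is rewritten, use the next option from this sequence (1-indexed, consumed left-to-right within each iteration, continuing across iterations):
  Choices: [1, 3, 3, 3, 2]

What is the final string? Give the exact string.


Answer: DDDYDY

Derivation:
Step 0: YD
Step 1: YYYY  (used choices [1])
Step 2: DDDYDY  (used choices [3, 3, 3, 2])


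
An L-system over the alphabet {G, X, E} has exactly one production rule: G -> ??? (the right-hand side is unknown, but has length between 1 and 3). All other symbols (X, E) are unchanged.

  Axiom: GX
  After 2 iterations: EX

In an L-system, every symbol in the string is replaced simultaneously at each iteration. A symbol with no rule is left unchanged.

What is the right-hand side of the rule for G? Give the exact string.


Trying G -> E:
  Step 0: GX
  Step 1: EX
  Step 2: EX
Matches the given result.

Answer: E


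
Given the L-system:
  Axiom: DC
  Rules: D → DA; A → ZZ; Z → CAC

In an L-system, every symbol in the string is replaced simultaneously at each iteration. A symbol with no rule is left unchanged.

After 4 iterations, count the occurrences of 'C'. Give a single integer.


Answer: 9

Derivation:
Step 0: DC  (1 'C')
Step 1: DAC  (1 'C')
Step 2: DAZZC  (1 'C')
Step 3: DAZZCACCACC  (5 'C')
Step 4: DAZZCACCACCZZCCZZCC  (9 'C')


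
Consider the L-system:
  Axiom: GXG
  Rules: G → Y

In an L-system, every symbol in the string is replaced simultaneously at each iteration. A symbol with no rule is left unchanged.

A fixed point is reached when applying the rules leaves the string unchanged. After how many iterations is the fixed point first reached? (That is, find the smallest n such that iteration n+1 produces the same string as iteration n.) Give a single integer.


Step 0: GXG
Step 1: YXY
Step 2: YXY  (unchanged — fixed point at step 1)

Answer: 1


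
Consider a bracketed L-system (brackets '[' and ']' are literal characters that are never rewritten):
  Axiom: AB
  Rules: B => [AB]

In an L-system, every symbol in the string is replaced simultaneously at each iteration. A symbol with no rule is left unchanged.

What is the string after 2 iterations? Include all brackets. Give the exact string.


Step 0: AB
Step 1: A[AB]
Step 2: A[A[AB]]

Answer: A[A[AB]]


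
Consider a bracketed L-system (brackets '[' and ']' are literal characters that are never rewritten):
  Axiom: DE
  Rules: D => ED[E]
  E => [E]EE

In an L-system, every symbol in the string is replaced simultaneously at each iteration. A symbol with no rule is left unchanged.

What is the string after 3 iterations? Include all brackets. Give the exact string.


Answer: [[E]EE][E]EE[E]EE[E]EEED[E][[E]EE][[[E]EE][E]EE[E]EE][[[E]EE][E]EE[E]EE][[E]EE][E]EE[E]EE[[E]EE][E]EE[E]EE

Derivation:
Step 0: DE
Step 1: ED[E][E]EE
Step 2: [E]EEED[E][[E]EE][[E]EE][E]EE[E]EE
Step 3: [[E]EE][E]EE[E]EE[E]EEED[E][[E]EE][[[E]EE][E]EE[E]EE][[[E]EE][E]EE[E]EE][[E]EE][E]EE[E]EE[[E]EE][E]EE[E]EE


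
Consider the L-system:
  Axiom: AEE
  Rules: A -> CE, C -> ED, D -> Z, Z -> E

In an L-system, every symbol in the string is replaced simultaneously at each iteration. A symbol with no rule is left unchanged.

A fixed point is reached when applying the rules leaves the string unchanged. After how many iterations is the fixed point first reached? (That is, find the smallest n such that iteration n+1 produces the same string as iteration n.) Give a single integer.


Step 0: AEE
Step 1: CEEE
Step 2: EDEEE
Step 3: EZEEE
Step 4: EEEEE
Step 5: EEEEE  (unchanged — fixed point at step 4)

Answer: 4


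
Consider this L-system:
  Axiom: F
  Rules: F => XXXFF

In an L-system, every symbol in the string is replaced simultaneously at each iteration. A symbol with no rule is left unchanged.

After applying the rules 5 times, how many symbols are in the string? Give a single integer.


Step 0: length = 1
Step 1: length = 5
Step 2: length = 13
Step 3: length = 29
Step 4: length = 61
Step 5: length = 125

Answer: 125


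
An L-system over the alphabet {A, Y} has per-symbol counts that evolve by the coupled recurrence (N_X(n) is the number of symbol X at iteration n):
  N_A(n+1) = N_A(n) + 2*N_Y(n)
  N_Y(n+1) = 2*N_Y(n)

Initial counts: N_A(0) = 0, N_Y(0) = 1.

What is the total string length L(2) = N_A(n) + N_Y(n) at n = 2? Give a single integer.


Answer: 10

Derivation:
Step 0: N_A=0, N_Y=1, L=1
Step 1: N_A=2, N_Y=2, L=4
Step 2: N_A=6, N_Y=4, L=10


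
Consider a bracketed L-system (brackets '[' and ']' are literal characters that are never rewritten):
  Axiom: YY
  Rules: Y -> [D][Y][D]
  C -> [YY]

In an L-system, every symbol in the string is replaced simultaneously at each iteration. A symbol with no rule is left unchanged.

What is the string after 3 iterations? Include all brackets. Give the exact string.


Step 0: YY
Step 1: [D][Y][D][D][Y][D]
Step 2: [D][[D][Y][D]][D][D][[D][Y][D]][D]
Step 3: [D][[D][[D][Y][D]][D]][D][D][[D][[D][Y][D]][D]][D]

Answer: [D][[D][[D][Y][D]][D]][D][D][[D][[D][Y][D]][D]][D]


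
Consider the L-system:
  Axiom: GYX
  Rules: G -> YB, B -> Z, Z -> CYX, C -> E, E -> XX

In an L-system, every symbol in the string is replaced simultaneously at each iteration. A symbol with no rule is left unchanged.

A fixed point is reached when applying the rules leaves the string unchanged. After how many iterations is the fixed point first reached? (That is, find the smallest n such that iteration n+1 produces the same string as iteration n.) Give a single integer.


Answer: 5

Derivation:
Step 0: GYX
Step 1: YBYX
Step 2: YZYX
Step 3: YCYXYX
Step 4: YEYXYX
Step 5: YXXYXYX
Step 6: YXXYXYX  (unchanged — fixed point at step 5)


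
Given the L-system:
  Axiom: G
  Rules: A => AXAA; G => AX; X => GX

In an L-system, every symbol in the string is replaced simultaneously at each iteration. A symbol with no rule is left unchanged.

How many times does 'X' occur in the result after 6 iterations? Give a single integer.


Step 0: G  (0 'X')
Step 1: AX  (1 'X')
Step 2: AXAAGX  (2 'X')
Step 3: AXAAGXAXAAAXAAAXGX  (6 'X')
Step 4: AXAAGXAXAAAXAAAXGXAXAAGXAXAAAXAAAXAAGXAXAAAXAAAXAAGXAXGX  (18 'X')
Step 5: AXAAGXAXAAAXAAAXGXAXAAGXAXAAAXAAAXAAGXAXAAAXAAAXAAGXAXGXAXAAGXAXAAAXAAAXGXAXAAGXAXAAAXAAAXAAGXAXAAAXAAAXAAGXAXAAAXAAAXGXAXAAGXAXAAAXAAAXAAGXAXAAAXAAAXAAGXAXAAAXAAAXGXAXAAGXAXGX  (56 'X')
Step 6: AXAAGXAXAAAXAAAXGXAXAAGXAXAAAXAAAXAAGXAXAAAXAAAXAAGXAXGXAXAAGXAXAAAXAAAXGXAXAAGXAXAAAXAAAXAAGXAXAAAXAAAXAAGXAXAAAXAAAXGXAXAAGXAXAAAXAAAXAAGXAXAAAXAAAXAAGXAXAAAXAAAXGXAXAAGXAXGXAXAAGXAXAAAXAAAXGXAXAAGXAXAAAXAAAXAAGXAXAAAXAAAXAAGXAXGXAXAAGXAXAAAXAAAXGXAXAAGXAXAAAXAAAXAAGXAXAAAXAAAXAAGXAXAAAXAAAXGXAXAAGXAXAAAXAAAXAAGXAXAAAXAAAXAAGXAXAAAXAAAXGXAXAAGXAXAAAXAAAXAAGXAXAAAXAAAXAAGXAXGXAXAAGXAXAAAXAAAXGXAXAAGXAXAAAXAAAXAAGXAXAAAXAAAXAAGXAXAAAXAAAXGXAXAAGXAXAAAXAAAXAAGXAXAAAXAAAXAAGXAXAAAXAAAXGXAXAAGXAXAAAXAAAXAAGXAXAAAXAAAXAAGXAXGXAXAAGXAXAAAXAAAXGXAXAAGXAXGX  (176 'X')

Answer: 176


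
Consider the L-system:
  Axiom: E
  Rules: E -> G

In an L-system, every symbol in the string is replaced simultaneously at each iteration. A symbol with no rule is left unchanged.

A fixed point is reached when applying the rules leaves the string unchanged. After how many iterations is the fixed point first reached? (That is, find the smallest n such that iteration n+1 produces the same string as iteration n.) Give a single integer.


Step 0: E
Step 1: G
Step 2: G  (unchanged — fixed point at step 1)

Answer: 1


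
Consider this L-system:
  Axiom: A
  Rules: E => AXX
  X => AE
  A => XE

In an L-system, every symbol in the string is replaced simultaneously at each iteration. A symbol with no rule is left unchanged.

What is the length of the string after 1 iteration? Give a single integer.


Answer: 2

Derivation:
Step 0: length = 1
Step 1: length = 2


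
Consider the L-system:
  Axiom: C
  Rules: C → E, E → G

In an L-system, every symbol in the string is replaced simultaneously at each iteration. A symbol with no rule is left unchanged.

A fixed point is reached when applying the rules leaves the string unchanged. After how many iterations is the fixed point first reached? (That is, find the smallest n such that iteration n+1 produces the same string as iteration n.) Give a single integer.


Step 0: C
Step 1: E
Step 2: G
Step 3: G  (unchanged — fixed point at step 2)

Answer: 2


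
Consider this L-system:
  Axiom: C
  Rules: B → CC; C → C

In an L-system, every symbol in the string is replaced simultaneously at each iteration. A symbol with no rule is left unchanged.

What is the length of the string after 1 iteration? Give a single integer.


Answer: 1

Derivation:
Step 0: length = 1
Step 1: length = 1


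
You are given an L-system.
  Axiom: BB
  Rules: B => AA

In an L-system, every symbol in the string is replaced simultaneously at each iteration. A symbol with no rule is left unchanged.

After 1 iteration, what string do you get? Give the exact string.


Step 0: BB
Step 1: AAAA

Answer: AAAA


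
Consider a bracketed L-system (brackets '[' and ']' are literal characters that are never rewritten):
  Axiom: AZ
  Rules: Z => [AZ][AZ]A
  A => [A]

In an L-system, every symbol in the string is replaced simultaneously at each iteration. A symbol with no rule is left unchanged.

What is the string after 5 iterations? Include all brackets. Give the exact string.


Answer: [[[[[A]]]]][[[[[A]]]][[[[A]]][[[A]][[A][AZ][AZ]A][[A][AZ][AZ]A][A]][[[A]][[A][AZ][AZ]A][[A][AZ][AZ]A][A]][[A]]][[[[A]]][[[A]][[A][AZ][AZ]A][[A][AZ][AZ]A][A]][[[A]][[A][AZ][AZ]A][[A][AZ][AZ]A][A]][[A]]][[[A]]]][[[[[A]]]][[[[A]]][[[A]][[A][AZ][AZ]A][[A][AZ][AZ]A][A]][[[A]][[A][AZ][AZ]A][[A][AZ][AZ]A][A]][[A]]][[[[A]]][[[A]][[A][AZ][AZ]A][[A][AZ][AZ]A][A]][[[A]][[A][AZ][AZ]A][[A][AZ][AZ]A][A]][[A]]][[[A]]]][[[[A]]]]

Derivation:
Step 0: AZ
Step 1: [A][AZ][AZ]A
Step 2: [[A]][[A][AZ][AZ]A][[A][AZ][AZ]A][A]
Step 3: [[[A]]][[[A]][[A][AZ][AZ]A][[A][AZ][AZ]A][A]][[[A]][[A][AZ][AZ]A][[A][AZ][AZ]A][A]][[A]]
Step 4: [[[[A]]]][[[[A]]][[[A]][[A][AZ][AZ]A][[A][AZ][AZ]A][A]][[[A]][[A][AZ][AZ]A][[A][AZ][AZ]A][A]][[A]]][[[[A]]][[[A]][[A][AZ][AZ]A][[A][AZ][AZ]A][A]][[[A]][[A][AZ][AZ]A][[A][AZ][AZ]A][A]][[A]]][[[A]]]
Step 5: [[[[[A]]]]][[[[[A]]]][[[[A]]][[[A]][[A][AZ][AZ]A][[A][AZ][AZ]A][A]][[[A]][[A][AZ][AZ]A][[A][AZ][AZ]A][A]][[A]]][[[[A]]][[[A]][[A][AZ][AZ]A][[A][AZ][AZ]A][A]][[[A]][[A][AZ][AZ]A][[A][AZ][AZ]A][A]][[A]]][[[A]]]][[[[[A]]]][[[[A]]][[[A]][[A][AZ][AZ]A][[A][AZ][AZ]A][A]][[[A]][[A][AZ][AZ]A][[A][AZ][AZ]A][A]][[A]]][[[[A]]][[[A]][[A][AZ][AZ]A][[A][AZ][AZ]A][A]][[[A]][[A][AZ][AZ]A][[A][AZ][AZ]A][A]][[A]]][[[A]]]][[[[A]]]]


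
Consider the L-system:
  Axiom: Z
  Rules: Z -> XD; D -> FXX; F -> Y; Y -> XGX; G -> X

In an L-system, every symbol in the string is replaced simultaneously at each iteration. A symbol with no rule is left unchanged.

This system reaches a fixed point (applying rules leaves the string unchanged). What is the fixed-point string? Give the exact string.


Answer: XXXXXX

Derivation:
Step 0: Z
Step 1: XD
Step 2: XFXX
Step 3: XYXX
Step 4: XXGXXX
Step 5: XXXXXX
Step 6: XXXXXX  (unchanged — fixed point at step 5)


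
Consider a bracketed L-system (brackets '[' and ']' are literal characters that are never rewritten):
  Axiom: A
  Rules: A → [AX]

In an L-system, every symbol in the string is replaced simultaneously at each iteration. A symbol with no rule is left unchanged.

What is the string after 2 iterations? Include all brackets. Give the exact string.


Step 0: A
Step 1: [AX]
Step 2: [[AX]X]

Answer: [[AX]X]


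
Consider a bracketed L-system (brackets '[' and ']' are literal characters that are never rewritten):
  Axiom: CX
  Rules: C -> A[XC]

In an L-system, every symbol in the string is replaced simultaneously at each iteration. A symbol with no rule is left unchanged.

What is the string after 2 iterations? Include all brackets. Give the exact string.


Answer: A[XA[XC]]X

Derivation:
Step 0: CX
Step 1: A[XC]X
Step 2: A[XA[XC]]X


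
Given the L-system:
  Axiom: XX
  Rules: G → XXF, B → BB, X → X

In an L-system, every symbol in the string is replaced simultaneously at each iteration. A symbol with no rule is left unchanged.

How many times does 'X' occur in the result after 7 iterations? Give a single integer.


Answer: 2

Derivation:
Step 0: XX  (2 'X')
Step 1: XX  (2 'X')
Step 2: XX  (2 'X')
Step 3: XX  (2 'X')
Step 4: XX  (2 'X')
Step 5: XX  (2 'X')
Step 6: XX  (2 'X')
Step 7: XX  (2 'X')


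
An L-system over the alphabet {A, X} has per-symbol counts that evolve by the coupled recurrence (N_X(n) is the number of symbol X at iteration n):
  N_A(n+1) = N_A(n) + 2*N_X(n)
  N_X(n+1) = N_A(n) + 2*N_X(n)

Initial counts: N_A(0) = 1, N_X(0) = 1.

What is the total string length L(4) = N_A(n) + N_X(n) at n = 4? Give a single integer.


Step 0: N_A=1, N_X=1, L=2
Step 1: N_A=3, N_X=3, L=6
Step 2: N_A=9, N_X=9, L=18
Step 3: N_A=27, N_X=27, L=54
Step 4: N_A=81, N_X=81, L=162

Answer: 162


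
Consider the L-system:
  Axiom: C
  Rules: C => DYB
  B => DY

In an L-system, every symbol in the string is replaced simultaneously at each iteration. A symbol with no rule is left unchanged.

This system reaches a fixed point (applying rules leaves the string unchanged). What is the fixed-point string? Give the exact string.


Answer: DYDY

Derivation:
Step 0: C
Step 1: DYB
Step 2: DYDY
Step 3: DYDY  (unchanged — fixed point at step 2)


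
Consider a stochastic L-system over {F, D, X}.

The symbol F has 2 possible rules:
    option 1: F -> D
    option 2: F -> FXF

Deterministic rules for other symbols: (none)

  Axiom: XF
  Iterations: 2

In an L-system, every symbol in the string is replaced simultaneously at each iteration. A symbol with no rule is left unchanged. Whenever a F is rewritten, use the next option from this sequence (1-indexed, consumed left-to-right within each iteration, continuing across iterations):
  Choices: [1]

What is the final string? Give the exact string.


Answer: XD

Derivation:
Step 0: XF
Step 1: XD  (used choices [1])
Step 2: XD  (used choices [])


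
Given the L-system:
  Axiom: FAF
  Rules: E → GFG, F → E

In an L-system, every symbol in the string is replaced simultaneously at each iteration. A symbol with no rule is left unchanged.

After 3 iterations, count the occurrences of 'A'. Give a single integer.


Step 0: FAF  (1 'A')
Step 1: EAE  (1 'A')
Step 2: GFGAGFG  (1 'A')
Step 3: GEGAGEG  (1 'A')

Answer: 1


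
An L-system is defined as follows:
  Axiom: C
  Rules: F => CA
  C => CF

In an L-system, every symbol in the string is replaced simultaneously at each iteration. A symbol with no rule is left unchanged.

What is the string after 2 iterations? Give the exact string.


Step 0: C
Step 1: CF
Step 2: CFCA

Answer: CFCA


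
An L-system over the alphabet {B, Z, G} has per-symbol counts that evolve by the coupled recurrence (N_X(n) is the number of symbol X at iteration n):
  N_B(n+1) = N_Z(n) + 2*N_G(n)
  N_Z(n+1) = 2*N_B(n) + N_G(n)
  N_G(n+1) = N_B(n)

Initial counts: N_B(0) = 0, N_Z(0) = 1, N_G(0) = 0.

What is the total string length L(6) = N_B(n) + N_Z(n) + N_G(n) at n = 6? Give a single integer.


Step 0: N_B=0, N_Z=1, N_G=0, L=1
Step 1: N_B=1, N_Z=0, N_G=0, L=1
Step 2: N_B=0, N_Z=2, N_G=1, L=3
Step 3: N_B=4, N_Z=1, N_G=0, L=5
Step 4: N_B=1, N_Z=8, N_G=4, L=13
Step 5: N_B=16, N_Z=6, N_G=1, L=23
Step 6: N_B=8, N_Z=33, N_G=16, L=57

Answer: 57


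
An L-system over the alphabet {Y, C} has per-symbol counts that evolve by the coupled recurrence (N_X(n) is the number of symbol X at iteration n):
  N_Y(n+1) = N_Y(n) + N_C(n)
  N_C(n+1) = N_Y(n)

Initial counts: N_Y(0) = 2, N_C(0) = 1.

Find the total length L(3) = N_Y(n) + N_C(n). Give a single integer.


Step 0: N_Y=2, N_C=1, L=3
Step 1: N_Y=3, N_C=2, L=5
Step 2: N_Y=5, N_C=3, L=8
Step 3: N_Y=8, N_C=5, L=13

Answer: 13


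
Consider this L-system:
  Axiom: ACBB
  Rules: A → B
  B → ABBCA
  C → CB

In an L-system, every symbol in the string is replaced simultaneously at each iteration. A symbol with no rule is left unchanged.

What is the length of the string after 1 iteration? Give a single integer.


Step 0: length = 4
Step 1: length = 13

Answer: 13


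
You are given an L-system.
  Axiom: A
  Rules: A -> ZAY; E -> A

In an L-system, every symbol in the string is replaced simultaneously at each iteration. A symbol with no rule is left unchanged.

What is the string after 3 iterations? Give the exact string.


Step 0: A
Step 1: ZAY
Step 2: ZZAYY
Step 3: ZZZAYYY

Answer: ZZZAYYY


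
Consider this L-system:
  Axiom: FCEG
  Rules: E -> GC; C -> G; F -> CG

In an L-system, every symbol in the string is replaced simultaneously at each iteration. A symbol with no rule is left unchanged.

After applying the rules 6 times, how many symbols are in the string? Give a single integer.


Answer: 6

Derivation:
Step 0: length = 4
Step 1: length = 6
Step 2: length = 6
Step 3: length = 6
Step 4: length = 6
Step 5: length = 6
Step 6: length = 6


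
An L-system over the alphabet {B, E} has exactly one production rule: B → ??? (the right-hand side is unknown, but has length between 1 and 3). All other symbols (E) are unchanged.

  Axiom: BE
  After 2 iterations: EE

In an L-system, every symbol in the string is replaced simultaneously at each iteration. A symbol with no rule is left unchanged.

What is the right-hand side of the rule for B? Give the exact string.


Trying B → E:
  Step 0: BE
  Step 1: EE
  Step 2: EE
Matches the given result.

Answer: E


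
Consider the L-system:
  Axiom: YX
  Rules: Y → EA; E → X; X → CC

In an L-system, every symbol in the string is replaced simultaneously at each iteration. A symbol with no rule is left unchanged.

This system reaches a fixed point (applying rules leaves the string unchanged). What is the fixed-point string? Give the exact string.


Answer: CCACC

Derivation:
Step 0: YX
Step 1: EACC
Step 2: XACC
Step 3: CCACC
Step 4: CCACC  (unchanged — fixed point at step 3)


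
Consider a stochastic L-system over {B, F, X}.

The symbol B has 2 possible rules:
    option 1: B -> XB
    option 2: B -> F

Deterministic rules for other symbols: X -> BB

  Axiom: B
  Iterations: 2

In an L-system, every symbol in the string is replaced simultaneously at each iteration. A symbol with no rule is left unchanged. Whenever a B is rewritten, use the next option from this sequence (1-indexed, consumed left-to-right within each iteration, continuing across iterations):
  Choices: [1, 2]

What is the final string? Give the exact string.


Step 0: B
Step 1: XB  (used choices [1])
Step 2: BBF  (used choices [2])

Answer: BBF


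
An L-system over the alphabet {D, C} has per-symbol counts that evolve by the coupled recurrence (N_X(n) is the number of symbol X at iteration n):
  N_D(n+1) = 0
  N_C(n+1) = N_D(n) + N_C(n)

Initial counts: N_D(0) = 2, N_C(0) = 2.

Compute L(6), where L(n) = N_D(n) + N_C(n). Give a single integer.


Step 0: N_D=2, N_C=2, L=4
Step 1: N_D=0, N_C=4, L=4
Step 2: N_D=0, N_C=4, L=4
Step 3: N_D=0, N_C=4, L=4
Step 4: N_D=0, N_C=4, L=4
Step 5: N_D=0, N_C=4, L=4
Step 6: N_D=0, N_C=4, L=4

Answer: 4


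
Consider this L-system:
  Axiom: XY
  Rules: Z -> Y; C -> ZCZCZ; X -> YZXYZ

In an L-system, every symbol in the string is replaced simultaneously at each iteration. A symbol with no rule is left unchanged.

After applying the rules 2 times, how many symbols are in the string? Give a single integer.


Answer: 10

Derivation:
Step 0: length = 2
Step 1: length = 6
Step 2: length = 10


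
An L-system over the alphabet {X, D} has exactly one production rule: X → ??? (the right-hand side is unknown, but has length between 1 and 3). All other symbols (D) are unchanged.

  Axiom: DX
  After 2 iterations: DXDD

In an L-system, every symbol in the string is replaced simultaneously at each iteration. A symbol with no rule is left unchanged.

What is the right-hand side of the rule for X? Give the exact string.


Answer: XD

Derivation:
Trying X → XD:
  Step 0: DX
  Step 1: DXD
  Step 2: DXDD
Matches the given result.


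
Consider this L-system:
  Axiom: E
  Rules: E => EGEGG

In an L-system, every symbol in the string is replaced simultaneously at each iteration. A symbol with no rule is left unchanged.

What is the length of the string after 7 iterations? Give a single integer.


Step 0: length = 1
Step 1: length = 5
Step 2: length = 13
Step 3: length = 29
Step 4: length = 61
Step 5: length = 125
Step 6: length = 253
Step 7: length = 509

Answer: 509


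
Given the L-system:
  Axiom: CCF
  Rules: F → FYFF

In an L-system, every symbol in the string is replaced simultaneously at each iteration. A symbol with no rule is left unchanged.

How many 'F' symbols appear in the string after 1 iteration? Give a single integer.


Step 0: CCF  (1 'F')
Step 1: CCFYFF  (3 'F')

Answer: 3


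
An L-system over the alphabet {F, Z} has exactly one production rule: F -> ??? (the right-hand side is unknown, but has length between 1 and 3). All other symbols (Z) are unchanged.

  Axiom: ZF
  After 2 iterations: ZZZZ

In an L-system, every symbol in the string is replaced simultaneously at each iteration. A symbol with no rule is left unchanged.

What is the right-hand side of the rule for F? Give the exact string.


Answer: ZZZ

Derivation:
Trying F -> ZZZ:
  Step 0: ZF
  Step 1: ZZZZ
  Step 2: ZZZZ
Matches the given result.


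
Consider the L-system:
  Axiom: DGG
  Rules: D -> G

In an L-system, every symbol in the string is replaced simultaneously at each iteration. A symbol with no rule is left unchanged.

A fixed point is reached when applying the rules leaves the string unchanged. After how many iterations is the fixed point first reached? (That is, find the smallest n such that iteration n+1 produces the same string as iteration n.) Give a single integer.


Step 0: DGG
Step 1: GGG
Step 2: GGG  (unchanged — fixed point at step 1)

Answer: 1


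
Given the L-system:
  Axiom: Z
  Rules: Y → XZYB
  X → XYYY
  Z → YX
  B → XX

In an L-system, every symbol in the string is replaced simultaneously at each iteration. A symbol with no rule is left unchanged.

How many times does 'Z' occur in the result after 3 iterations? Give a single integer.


Answer: 4

Derivation:
Step 0: Z  (1 'Z')
Step 1: YX  (0 'Z')
Step 2: XZYBXYYY  (1 'Z')
Step 3: XYYYYXXZYBXXXYYYXZYBXZYBXZYB  (4 'Z')


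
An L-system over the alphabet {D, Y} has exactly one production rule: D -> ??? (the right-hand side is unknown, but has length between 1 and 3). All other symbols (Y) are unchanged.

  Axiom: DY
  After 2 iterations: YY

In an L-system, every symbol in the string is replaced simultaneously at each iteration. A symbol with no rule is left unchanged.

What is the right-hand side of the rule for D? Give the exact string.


Trying D -> Y:
  Step 0: DY
  Step 1: YY
  Step 2: YY
Matches the given result.

Answer: Y


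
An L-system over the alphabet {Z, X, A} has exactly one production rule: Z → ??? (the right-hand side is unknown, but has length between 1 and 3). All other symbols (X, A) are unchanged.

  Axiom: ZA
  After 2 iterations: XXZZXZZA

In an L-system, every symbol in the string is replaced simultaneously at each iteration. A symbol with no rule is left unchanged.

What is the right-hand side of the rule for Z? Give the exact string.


Answer: XZZ

Derivation:
Trying Z → XZZ:
  Step 0: ZA
  Step 1: XZZA
  Step 2: XXZZXZZA
Matches the given result.


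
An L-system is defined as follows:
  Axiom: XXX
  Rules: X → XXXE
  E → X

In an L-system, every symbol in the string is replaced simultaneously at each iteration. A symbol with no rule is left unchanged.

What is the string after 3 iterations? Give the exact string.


Step 0: XXX
Step 1: XXXEXXXEXXXE
Step 2: XXXEXXXEXXXEXXXXEXXXEXXXEXXXXEXXXEXXXEX
Step 3: XXXEXXXEXXXEXXXXEXXXEXXXEXXXXEXXXEXXXEXXXXEXXXEXXXEXXXEXXXXEXXXEXXXEXXXXEXXXEXXXEXXXXEXXXEXXXEXXXEXXXXEXXXEXXXEXXXXEXXXEXXXEXXXXE

Answer: XXXEXXXEXXXEXXXXEXXXEXXXEXXXXEXXXEXXXEXXXXEXXXEXXXEXXXEXXXXEXXXEXXXEXXXXEXXXEXXXEXXXXEXXXEXXXEXXXEXXXXEXXXEXXXEXXXXEXXXEXXXEXXXXE


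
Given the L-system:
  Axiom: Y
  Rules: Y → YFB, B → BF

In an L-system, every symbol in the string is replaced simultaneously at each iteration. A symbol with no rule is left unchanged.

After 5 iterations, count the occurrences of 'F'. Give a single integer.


Step 0: Y  (0 'F')
Step 1: YFB  (1 'F')
Step 2: YFBFBF  (3 'F')
Step 3: YFBFBFFBFF  (6 'F')
Step 4: YFBFBFFBFFFBFFF  (10 'F')
Step 5: YFBFBFFBFFFBFFFFBFFFF  (15 'F')

Answer: 15


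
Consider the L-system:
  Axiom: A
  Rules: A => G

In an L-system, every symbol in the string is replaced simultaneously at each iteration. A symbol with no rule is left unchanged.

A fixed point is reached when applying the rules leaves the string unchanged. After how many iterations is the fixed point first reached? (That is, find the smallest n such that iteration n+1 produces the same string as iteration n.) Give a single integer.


Step 0: A
Step 1: G
Step 2: G  (unchanged — fixed point at step 1)

Answer: 1


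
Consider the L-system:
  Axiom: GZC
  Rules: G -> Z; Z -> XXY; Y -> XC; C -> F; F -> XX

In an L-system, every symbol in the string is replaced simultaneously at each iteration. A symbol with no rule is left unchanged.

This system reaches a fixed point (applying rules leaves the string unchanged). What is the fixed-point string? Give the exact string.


Answer: XXXXXXXXXXXX

Derivation:
Step 0: GZC
Step 1: ZXXYF
Step 2: XXYXXXCXX
Step 3: XXXCXXXFXX
Step 4: XXXFXXXXXXX
Step 5: XXXXXXXXXXXX
Step 6: XXXXXXXXXXXX  (unchanged — fixed point at step 5)


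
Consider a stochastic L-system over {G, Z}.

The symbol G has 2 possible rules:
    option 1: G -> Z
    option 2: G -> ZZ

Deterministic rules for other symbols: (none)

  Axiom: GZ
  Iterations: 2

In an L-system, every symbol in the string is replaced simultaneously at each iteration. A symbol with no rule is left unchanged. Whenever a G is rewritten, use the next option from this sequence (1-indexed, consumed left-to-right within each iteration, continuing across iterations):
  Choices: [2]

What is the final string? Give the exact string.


Step 0: GZ
Step 1: ZZZ  (used choices [2])
Step 2: ZZZ  (used choices [])

Answer: ZZZ


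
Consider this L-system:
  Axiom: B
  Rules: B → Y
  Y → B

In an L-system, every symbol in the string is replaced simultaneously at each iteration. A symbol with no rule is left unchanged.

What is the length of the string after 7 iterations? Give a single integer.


Answer: 1

Derivation:
Step 0: length = 1
Step 1: length = 1
Step 2: length = 1
Step 3: length = 1
Step 4: length = 1
Step 5: length = 1
Step 6: length = 1
Step 7: length = 1


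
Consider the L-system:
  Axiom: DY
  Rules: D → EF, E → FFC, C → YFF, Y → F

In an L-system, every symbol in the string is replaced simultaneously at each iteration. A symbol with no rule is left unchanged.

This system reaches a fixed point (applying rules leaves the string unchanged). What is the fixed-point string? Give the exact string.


Step 0: DY
Step 1: EFF
Step 2: FFCFF
Step 3: FFYFFFF
Step 4: FFFFFFF
Step 5: FFFFFFF  (unchanged — fixed point at step 4)

Answer: FFFFFFF


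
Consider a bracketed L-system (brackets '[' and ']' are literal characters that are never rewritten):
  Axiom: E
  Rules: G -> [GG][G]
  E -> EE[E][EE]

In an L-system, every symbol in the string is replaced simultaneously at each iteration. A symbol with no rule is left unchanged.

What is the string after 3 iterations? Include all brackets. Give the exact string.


Step 0: E
Step 1: EE[E][EE]
Step 2: EE[E][EE]EE[E][EE][EE[E][EE]][EE[E][EE]EE[E][EE]]
Step 3: EE[E][EE]EE[E][EE][EE[E][EE]][EE[E][EE]EE[E][EE]]EE[E][EE]EE[E][EE][EE[E][EE]][EE[E][EE]EE[E][EE]][EE[E][EE]EE[E][EE][EE[E][EE]][EE[E][EE]EE[E][EE]]][EE[E][EE]EE[E][EE][EE[E][EE]][EE[E][EE]EE[E][EE]]EE[E][EE]EE[E][EE][EE[E][EE]][EE[E][EE]EE[E][EE]]]

Answer: EE[E][EE]EE[E][EE][EE[E][EE]][EE[E][EE]EE[E][EE]]EE[E][EE]EE[E][EE][EE[E][EE]][EE[E][EE]EE[E][EE]][EE[E][EE]EE[E][EE][EE[E][EE]][EE[E][EE]EE[E][EE]]][EE[E][EE]EE[E][EE][EE[E][EE]][EE[E][EE]EE[E][EE]]EE[E][EE]EE[E][EE][EE[E][EE]][EE[E][EE]EE[E][EE]]]


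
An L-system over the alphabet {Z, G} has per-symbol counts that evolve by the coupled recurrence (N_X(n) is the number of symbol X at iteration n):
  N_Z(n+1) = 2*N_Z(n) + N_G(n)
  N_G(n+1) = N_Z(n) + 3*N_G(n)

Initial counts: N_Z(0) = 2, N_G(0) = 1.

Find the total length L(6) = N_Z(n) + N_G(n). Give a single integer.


Step 0: N_Z=2, N_G=1, L=3
Step 1: N_Z=5, N_G=5, L=10
Step 2: N_Z=15, N_G=20, L=35
Step 3: N_Z=50, N_G=75, L=125
Step 4: N_Z=175, N_G=275, L=450
Step 5: N_Z=625, N_G=1000, L=1625
Step 6: N_Z=2250, N_G=3625, L=5875

Answer: 5875


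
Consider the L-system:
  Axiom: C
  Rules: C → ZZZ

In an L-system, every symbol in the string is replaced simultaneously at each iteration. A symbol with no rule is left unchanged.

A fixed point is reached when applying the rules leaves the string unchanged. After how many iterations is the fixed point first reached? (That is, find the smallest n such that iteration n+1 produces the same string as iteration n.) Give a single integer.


Step 0: C
Step 1: ZZZ
Step 2: ZZZ  (unchanged — fixed point at step 1)

Answer: 1


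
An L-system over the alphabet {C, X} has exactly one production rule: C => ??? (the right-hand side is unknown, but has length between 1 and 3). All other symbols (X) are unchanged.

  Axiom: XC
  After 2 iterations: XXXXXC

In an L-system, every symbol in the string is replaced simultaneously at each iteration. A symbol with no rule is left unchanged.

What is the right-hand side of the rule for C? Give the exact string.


Trying C => XXC:
  Step 0: XC
  Step 1: XXXC
  Step 2: XXXXXC
Matches the given result.

Answer: XXC


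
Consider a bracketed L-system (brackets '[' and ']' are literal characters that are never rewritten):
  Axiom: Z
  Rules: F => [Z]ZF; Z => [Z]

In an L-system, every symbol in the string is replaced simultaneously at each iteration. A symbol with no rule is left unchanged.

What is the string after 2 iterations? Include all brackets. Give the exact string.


Step 0: Z
Step 1: [Z]
Step 2: [[Z]]

Answer: [[Z]]


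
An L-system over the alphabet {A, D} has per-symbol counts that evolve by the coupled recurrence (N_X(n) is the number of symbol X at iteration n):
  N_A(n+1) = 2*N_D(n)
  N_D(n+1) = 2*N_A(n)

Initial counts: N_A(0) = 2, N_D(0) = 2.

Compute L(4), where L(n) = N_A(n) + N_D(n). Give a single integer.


Answer: 64

Derivation:
Step 0: N_A=2, N_D=2, L=4
Step 1: N_A=4, N_D=4, L=8
Step 2: N_A=8, N_D=8, L=16
Step 3: N_A=16, N_D=16, L=32
Step 4: N_A=32, N_D=32, L=64


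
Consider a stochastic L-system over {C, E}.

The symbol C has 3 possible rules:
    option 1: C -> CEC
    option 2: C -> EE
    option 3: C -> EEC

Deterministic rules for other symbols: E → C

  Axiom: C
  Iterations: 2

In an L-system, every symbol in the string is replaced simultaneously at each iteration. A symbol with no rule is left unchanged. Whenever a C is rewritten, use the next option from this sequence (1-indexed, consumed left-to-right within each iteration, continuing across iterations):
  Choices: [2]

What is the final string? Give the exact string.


Step 0: C
Step 1: EE  (used choices [2])
Step 2: CC  (used choices [])

Answer: CC


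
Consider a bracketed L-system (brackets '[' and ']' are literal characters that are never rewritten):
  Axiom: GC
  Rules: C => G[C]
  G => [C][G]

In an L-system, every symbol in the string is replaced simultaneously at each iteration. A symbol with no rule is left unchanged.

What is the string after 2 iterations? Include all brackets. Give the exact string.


Answer: [G[C]][[C][G]][C][G][G[C]]

Derivation:
Step 0: GC
Step 1: [C][G]G[C]
Step 2: [G[C]][[C][G]][C][G][G[C]]


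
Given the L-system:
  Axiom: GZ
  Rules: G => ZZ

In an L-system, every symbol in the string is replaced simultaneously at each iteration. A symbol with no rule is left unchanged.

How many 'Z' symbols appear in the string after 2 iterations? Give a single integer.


Step 0: GZ  (1 'Z')
Step 1: ZZZ  (3 'Z')
Step 2: ZZZ  (3 'Z')

Answer: 3


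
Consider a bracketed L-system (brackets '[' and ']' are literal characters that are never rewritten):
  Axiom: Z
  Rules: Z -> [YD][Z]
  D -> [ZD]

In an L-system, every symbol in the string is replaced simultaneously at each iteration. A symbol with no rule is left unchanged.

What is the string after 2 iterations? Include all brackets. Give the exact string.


Answer: [Y[ZD]][[YD][Z]]

Derivation:
Step 0: Z
Step 1: [YD][Z]
Step 2: [Y[ZD]][[YD][Z]]


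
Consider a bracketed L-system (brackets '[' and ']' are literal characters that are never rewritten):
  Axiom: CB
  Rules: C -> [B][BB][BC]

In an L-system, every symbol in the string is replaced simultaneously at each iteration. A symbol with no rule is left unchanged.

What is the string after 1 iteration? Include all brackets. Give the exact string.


Step 0: CB
Step 1: [B][BB][BC]B

Answer: [B][BB][BC]B


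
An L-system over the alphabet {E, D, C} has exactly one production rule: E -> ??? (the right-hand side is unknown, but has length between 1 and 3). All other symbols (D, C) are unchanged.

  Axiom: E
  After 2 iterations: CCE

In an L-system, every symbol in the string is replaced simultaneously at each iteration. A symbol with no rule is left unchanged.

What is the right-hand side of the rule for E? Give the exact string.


Answer: CE

Derivation:
Trying E -> CE:
  Step 0: E
  Step 1: CE
  Step 2: CCE
Matches the given result.


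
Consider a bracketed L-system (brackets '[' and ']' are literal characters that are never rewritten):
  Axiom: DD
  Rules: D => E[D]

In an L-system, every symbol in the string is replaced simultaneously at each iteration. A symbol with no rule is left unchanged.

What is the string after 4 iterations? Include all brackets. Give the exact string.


Step 0: DD
Step 1: E[D]E[D]
Step 2: E[E[D]]E[E[D]]
Step 3: E[E[E[D]]]E[E[E[D]]]
Step 4: E[E[E[E[D]]]]E[E[E[E[D]]]]

Answer: E[E[E[E[D]]]]E[E[E[E[D]]]]


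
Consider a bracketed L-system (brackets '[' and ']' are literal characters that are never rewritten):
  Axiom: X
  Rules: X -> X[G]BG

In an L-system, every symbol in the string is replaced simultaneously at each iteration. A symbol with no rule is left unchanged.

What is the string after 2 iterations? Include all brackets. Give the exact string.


Step 0: X
Step 1: X[G]BG
Step 2: X[G]BG[G]BG

Answer: X[G]BG[G]BG


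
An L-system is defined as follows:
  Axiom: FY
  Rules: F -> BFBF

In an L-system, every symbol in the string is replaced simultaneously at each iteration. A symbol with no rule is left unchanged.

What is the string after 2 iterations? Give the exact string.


Answer: BBFBFBBFBFY

Derivation:
Step 0: FY
Step 1: BFBFY
Step 2: BBFBFBBFBFY


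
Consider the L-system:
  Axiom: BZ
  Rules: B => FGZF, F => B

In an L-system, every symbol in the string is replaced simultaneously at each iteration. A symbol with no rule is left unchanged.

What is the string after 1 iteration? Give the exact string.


Answer: FGZFZ

Derivation:
Step 0: BZ
Step 1: FGZFZ


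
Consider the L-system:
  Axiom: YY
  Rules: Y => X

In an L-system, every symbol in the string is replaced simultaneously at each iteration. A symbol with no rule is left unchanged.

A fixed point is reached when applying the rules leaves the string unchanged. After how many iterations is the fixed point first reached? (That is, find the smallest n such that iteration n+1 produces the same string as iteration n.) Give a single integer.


Step 0: YY
Step 1: XX
Step 2: XX  (unchanged — fixed point at step 1)

Answer: 1


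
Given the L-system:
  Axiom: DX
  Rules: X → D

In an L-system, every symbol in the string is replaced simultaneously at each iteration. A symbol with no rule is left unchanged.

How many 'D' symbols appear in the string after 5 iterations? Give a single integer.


Answer: 2

Derivation:
Step 0: DX  (1 'D')
Step 1: DD  (2 'D')
Step 2: DD  (2 'D')
Step 3: DD  (2 'D')
Step 4: DD  (2 'D')
Step 5: DD  (2 'D')


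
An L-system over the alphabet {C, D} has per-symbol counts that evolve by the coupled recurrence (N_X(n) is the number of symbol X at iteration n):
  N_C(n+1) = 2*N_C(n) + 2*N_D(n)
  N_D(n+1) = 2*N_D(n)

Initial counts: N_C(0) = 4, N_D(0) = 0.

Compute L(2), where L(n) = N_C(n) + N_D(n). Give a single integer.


Step 0: N_C=4, N_D=0, L=4
Step 1: N_C=8, N_D=0, L=8
Step 2: N_C=16, N_D=0, L=16

Answer: 16


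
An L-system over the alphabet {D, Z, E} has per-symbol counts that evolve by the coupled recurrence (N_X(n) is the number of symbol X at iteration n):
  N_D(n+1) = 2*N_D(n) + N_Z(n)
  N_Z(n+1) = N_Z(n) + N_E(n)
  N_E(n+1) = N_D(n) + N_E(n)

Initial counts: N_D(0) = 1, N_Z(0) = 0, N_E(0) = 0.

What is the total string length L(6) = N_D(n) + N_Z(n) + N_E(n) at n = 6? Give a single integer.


Answer: 295

Derivation:
Step 0: N_D=1, N_Z=0, N_E=0, L=1
Step 1: N_D=2, N_Z=0, N_E=1, L=3
Step 2: N_D=4, N_Z=1, N_E=3, L=8
Step 3: N_D=9, N_Z=4, N_E=7, L=20
Step 4: N_D=22, N_Z=11, N_E=16, L=49
Step 5: N_D=55, N_Z=27, N_E=38, L=120
Step 6: N_D=137, N_Z=65, N_E=93, L=295


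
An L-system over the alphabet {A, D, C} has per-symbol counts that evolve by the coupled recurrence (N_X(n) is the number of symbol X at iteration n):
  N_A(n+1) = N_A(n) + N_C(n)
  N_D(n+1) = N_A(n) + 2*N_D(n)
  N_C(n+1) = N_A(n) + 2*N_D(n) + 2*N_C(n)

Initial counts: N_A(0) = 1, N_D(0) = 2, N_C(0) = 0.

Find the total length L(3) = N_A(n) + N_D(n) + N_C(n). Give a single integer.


Answer: 125

Derivation:
Step 0: N_A=1, N_D=2, N_C=0, L=3
Step 1: N_A=1, N_D=5, N_C=5, L=11
Step 2: N_A=6, N_D=11, N_C=21, L=38
Step 3: N_A=27, N_D=28, N_C=70, L=125


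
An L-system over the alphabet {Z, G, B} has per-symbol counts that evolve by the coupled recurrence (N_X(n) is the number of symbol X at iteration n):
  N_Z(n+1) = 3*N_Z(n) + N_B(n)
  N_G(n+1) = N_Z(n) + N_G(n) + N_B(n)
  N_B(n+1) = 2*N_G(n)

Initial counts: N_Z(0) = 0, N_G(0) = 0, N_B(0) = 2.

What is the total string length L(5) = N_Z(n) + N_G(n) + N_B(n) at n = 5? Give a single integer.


Answer: 484

Derivation:
Step 0: N_Z=0, N_G=0, N_B=2, L=2
Step 1: N_Z=2, N_G=2, N_B=0, L=4
Step 2: N_Z=6, N_G=4, N_B=4, L=14
Step 3: N_Z=22, N_G=14, N_B=8, L=44
Step 4: N_Z=74, N_G=44, N_B=28, L=146
Step 5: N_Z=250, N_G=146, N_B=88, L=484


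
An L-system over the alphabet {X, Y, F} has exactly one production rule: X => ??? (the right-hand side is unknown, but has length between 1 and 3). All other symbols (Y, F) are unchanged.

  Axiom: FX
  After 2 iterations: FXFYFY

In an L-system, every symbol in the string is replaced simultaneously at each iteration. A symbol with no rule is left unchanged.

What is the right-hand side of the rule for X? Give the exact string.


Trying X => XFY:
  Step 0: FX
  Step 1: FXFY
  Step 2: FXFYFY
Matches the given result.

Answer: XFY


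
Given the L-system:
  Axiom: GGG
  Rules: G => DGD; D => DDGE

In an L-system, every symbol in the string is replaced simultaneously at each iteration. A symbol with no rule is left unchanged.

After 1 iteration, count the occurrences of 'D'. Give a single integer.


Answer: 6

Derivation:
Step 0: GGG  (0 'D')
Step 1: DGDDGDDGD  (6 'D')


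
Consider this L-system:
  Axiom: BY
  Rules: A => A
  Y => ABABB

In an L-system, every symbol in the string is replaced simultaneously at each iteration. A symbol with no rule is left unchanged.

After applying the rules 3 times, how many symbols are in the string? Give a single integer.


Answer: 6

Derivation:
Step 0: length = 2
Step 1: length = 6
Step 2: length = 6
Step 3: length = 6
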